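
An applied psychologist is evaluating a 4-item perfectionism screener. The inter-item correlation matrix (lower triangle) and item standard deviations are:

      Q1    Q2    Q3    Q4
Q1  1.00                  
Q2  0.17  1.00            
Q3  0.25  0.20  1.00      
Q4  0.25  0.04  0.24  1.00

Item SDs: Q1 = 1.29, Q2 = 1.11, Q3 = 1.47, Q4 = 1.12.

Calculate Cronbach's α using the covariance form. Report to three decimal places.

Σσ²ᵢ = 1.29² + 1.11² + 1.47² + 1.12² = 6.3115
Covariances σ_ij = r_ij · s_i · s_j:
  σ(Q1,Q2) = 0.17 × 1.29 × 1.11 = 0.2434
  σ(Q1,Q3) = 0.25 × 1.29 × 1.47 = 0.4741
  σ(Q1,Q4) = 0.25 × 1.29 × 1.12 = 0.3612
  σ(Q2,Q3) = 0.20 × 1.11 × 1.47 = 0.3263
  σ(Q2,Q4) = 0.04 × 1.11 × 1.12 = 0.0497
  σ(Q3,Q4) = 0.24 × 1.47 × 1.12 = 0.3951
σ²_T = Σσ²ᵢ + 2·Σσ_ij = 6.3115 + 2 × 1.8498 = 10.0111
α = (4/3)·(1 − 6.3115/10.0111) = 0.493

Cronbach's α = 0.493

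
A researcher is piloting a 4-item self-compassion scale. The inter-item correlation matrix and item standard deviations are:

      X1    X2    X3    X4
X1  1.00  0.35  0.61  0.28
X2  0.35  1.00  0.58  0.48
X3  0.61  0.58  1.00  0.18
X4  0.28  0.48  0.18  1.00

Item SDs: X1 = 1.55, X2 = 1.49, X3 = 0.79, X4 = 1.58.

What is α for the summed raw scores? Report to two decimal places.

Σσ²ᵢ = 1.55² + 1.49² + 0.79² + 1.58² = 7.7431
Covariances σ_ij = r_ij · s_i · s_j:
  σ(X1,X2) = 0.35 × 1.55 × 1.49 = 0.8083
  σ(X1,X3) = 0.61 × 1.55 × 0.79 = 0.7469
  σ(X1,X4) = 0.28 × 1.55 × 1.58 = 0.6857
  σ(X2,X3) = 0.58 × 1.49 × 0.79 = 0.6827
  σ(X2,X4) = 0.48 × 1.49 × 1.58 = 1.1300
  σ(X3,X4) = 0.18 × 0.79 × 1.58 = 0.2247
σ²_T = Σσ²ᵢ + 2·Σσ_ij = 7.7431 + 2 × 4.2783 = 16.2997
α = (4/3)·(1 − 7.7431/16.2997) = 0.70

α = 0.70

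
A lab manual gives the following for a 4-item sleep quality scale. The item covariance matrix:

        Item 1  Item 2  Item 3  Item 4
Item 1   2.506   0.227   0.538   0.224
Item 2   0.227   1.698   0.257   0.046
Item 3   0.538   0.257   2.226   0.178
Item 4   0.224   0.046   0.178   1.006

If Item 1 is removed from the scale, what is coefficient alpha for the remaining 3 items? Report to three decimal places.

coefficient alpha = 0.245

Remaining items: Item 2, Item 3, Item 4 (k = 3).
sum of item variances = 1.698 + 2.226 + 1.006 = 4.930
Var(T) = 4.930 + 2 × 0.481 = 5.892
α (item deleted) = (3/2)·(1 − 4.930/5.892) = 0.245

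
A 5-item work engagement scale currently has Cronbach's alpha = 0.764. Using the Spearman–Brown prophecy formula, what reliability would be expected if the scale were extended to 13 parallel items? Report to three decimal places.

predicted reliability = 0.894

Length factor m = 13/5 = 2.6000
α' = m·α / (1 + (m−1)·α)
   = 13/5 × 0.764 / (1 + (13/5 − 1) × 0.764)
   = 1.9864 / 2.2224 = 0.894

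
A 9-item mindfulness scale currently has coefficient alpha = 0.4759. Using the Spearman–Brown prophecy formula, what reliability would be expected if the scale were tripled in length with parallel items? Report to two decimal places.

Length factor m = 3
α' = m·α / (1 + (m−1)·α)
   = 3 × 0.4759 / (1 + (3 − 1) × 0.4759)
   = 1.4277 / 1.9518 = 0.73

predicted reliability = 0.73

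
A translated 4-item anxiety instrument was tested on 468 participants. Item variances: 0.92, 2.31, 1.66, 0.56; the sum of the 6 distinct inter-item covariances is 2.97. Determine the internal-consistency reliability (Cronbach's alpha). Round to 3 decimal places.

α = 0.695

ΣVar(i) = 0.92 + 2.31 + 1.66 + 0.56 = 5.45
Sum of distinct covariances = 2.97
Var(T) = ΣVar(i) + 2·Σcov = 5.45 + 2 × 2.97 = 11.39
α = (4/3)·(1 − 5.45/11.39) = 0.695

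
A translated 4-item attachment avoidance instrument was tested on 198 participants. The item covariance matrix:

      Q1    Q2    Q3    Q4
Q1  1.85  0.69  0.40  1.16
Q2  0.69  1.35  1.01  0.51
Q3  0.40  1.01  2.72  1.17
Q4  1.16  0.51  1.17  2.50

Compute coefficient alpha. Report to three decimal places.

ΣVar(i) = 1.85 + 1.35 + 2.72 + 2.50 = 8.42
Sum of off-diagonal covariances = 4.94
Var(T) = 8.42 + 2 × 4.94 = 18.30
α = (k/(k−1))·(1 − ΣVar(i)/Var(T)) = (4/3)·(1 − 8.42/18.30) = 0.720

α = 0.720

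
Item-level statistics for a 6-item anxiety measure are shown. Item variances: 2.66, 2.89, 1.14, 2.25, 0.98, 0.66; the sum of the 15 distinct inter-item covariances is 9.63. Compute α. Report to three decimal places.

α = 0.775

sum of item variances = 2.66 + 2.89 + 1.14 + 2.25 + 0.98 + 0.66 = 10.58
Sum of distinct covariances = 9.63
Var(T) = sum of item variances + 2·Σcov = 10.58 + 2 × 9.63 = 29.84
α = (6/5)·(1 − 10.58/29.84) = 0.775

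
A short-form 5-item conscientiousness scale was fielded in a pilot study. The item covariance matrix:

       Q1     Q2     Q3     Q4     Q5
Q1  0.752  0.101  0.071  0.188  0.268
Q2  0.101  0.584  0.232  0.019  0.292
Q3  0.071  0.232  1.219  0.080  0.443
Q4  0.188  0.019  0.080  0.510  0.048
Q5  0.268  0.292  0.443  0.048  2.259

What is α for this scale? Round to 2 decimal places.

sum of item variances = 0.752 + 0.584 + 1.219 + 0.510 + 2.259 = 5.324
Σ_{i<j} σ_ij = 1.742
σ²_T = 5.324 + 2 × 1.742 = 8.808
α = (k/(k−1))·(1 − sum of item variances/σ²_T) = (5/4)·(1 − 5.324/8.808) = 0.49

α = 0.49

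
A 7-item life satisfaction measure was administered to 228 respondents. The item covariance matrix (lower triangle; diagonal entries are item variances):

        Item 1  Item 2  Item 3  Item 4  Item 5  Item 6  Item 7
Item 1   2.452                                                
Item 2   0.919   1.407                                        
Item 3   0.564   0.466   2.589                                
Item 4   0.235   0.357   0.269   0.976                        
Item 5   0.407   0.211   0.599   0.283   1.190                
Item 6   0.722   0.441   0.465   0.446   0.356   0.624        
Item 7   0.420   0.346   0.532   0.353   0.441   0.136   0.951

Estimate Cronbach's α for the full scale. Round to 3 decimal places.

Cronbach's α = 0.744

Σσ²ᵢ = 2.452 + 1.407 + 2.589 + 0.976 + 1.190 + 0.624 + 0.951 = 10.189
Sum of the distinct covariances = 8.968
σ²_T = 10.189 + 2 × 8.968 = 28.125
α = (k/(k−1))·(1 − Σσ²ᵢ/σ²_T) = (7/6)·(1 − 10.189/28.125) = 0.744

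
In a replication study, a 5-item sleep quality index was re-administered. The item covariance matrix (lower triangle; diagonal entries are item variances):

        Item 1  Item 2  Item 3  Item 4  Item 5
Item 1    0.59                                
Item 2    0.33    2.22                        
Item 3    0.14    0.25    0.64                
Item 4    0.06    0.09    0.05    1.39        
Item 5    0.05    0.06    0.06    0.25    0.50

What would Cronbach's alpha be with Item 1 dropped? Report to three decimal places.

Cronbach's alpha = 0.323

Remaining items: Item 2, Item 3, Item 4, Item 5 (k = 4).
Σσ²ᵢ = 2.22 + 0.64 + 1.39 + 0.50 = 4.75
σ²_total = 4.75 + 2 × 0.76 = 6.27
α (item deleted) = (4/3)·(1 − 4.75/6.27) = 0.323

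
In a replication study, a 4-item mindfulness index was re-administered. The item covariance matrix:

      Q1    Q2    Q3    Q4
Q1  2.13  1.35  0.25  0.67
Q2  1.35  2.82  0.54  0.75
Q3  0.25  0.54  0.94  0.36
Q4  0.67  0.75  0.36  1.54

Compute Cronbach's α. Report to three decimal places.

Σσᵢ² = 2.13 + 2.82 + 0.94 + 1.54 = 7.43
Sum of off-diagonal covariances = 3.92
σ²_T = 7.43 + 2 × 3.92 = 15.27
α = (k/(k−1))·(1 − Σσᵢ²/σ²_T) = (4/3)·(1 − 7.43/15.27) = 0.685

Cronbach's α = 0.685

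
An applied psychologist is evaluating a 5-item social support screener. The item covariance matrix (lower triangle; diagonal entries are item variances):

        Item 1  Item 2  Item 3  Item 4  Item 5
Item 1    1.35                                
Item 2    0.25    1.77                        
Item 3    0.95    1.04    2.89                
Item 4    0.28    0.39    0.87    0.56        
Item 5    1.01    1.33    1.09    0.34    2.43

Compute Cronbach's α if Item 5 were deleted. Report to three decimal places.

Remaining items: Item 1, Item 2, Item 3, Item 4 (k = 4).
Σσ²ᵢ = 1.35 + 1.77 + 2.89 + 0.56 = 6.57
total variance = 6.57 + 2 × 3.78 = 14.13
α (item deleted) = (4/3)·(1 − 6.57/14.13) = 0.713

α = 0.713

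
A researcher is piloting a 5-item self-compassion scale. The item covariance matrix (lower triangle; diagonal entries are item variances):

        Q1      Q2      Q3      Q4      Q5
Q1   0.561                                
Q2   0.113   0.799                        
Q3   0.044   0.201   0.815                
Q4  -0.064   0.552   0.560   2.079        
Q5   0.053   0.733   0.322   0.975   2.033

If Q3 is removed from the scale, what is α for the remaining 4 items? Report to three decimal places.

Remaining items: Q1, Q2, Q4, Q5 (k = 4).
sum of item variances = 0.561 + 0.799 + 2.079 + 2.033 = 5.472
Var(T) = 5.472 + 2 × 2.362 = 10.196
α (item deleted) = (4/3)·(1 − 5.472/10.196) = 0.618

α = 0.618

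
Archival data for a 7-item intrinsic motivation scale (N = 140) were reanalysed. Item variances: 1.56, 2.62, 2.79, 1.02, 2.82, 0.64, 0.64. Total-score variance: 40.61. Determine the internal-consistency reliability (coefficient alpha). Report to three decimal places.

coefficient alpha = 0.819

sum of item variances = 1.56 + 2.62 + 2.79 + 1.02 + 2.82 + 0.64 + 0.64 = 12.09
α = (k/(k−1))·(1 − sum of item variances/Var(T)) = (7/6)·(1 − 12.09/40.61) = 0.819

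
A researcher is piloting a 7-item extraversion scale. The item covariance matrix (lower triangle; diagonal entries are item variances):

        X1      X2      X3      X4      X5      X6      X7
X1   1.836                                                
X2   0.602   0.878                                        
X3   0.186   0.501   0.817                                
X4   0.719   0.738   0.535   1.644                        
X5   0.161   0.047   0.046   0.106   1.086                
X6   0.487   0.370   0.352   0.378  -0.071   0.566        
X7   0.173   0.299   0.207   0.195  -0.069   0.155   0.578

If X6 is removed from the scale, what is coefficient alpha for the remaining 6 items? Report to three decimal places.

Remaining items: X1, X2, X3, X4, X5, X7 (k = 6).
sum of item variances = 1.836 + 0.878 + 0.817 + 1.644 + 1.086 + 0.578 = 6.839
σ²_total = 6.839 + 2 × 4.446 = 15.731
α (item deleted) = (6/5)·(1 − 6.839/15.731) = 0.678

α = 0.678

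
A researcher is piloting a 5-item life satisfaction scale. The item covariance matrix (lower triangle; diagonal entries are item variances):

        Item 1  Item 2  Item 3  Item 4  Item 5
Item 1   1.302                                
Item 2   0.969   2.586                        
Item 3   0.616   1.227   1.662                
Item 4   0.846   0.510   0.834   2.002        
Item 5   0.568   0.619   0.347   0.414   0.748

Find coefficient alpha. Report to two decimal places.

coefficient alpha = 0.78

Σσᵢ² = 1.302 + 2.586 + 1.662 + 2.002 + 0.748 = 8.300
Sum of off-diagonal covariances = 6.950
Var(T) = 8.300 + 2 × 6.950 = 22.200
α = (k/(k−1))·(1 − Σσᵢ²/Var(T)) = (5/4)·(1 − 8.300/22.200) = 0.78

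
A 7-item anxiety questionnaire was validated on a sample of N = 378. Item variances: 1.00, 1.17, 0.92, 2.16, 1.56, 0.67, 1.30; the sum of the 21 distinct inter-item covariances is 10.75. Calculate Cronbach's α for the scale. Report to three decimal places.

α = 0.828

ΣVar(i) = 1.00 + 1.17 + 0.92 + 2.16 + 1.56 + 0.67 + 1.30 = 8.78
Sum of distinct covariances = 10.75
σ²_total = ΣVar(i) + 2·Σcov = 8.78 + 2 × 10.75 = 30.28
α = (7/6)·(1 − 8.78/30.28) = 0.828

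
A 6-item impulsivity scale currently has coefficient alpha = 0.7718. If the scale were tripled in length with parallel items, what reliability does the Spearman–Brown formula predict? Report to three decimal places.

predicted reliability = 0.910

Length factor m = 3
α' = m·α / (1 + (m−1)·α)
   = 3 × 0.7718 / (1 + (3 − 1) × 0.7718)
   = 2.3154 / 2.5436 = 0.910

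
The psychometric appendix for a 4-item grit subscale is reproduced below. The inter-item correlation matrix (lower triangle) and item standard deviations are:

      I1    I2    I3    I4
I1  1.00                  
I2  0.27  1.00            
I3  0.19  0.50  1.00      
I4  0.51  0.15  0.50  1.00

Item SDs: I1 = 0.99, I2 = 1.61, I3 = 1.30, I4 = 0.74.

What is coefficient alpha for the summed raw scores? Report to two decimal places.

coefficient alpha = 0.65

Σσ²ᵢ = 0.99² + 1.61² + 1.30² + 0.74² = 5.8098
Covariances σ_ij = r_ij · s_i · s_j:
  σ(I1,I2) = 0.27 × 0.99 × 1.61 = 0.4304
  σ(I1,I3) = 0.19 × 0.99 × 1.30 = 0.2445
  σ(I1,I4) = 0.51 × 0.99 × 0.74 = 0.3736
  σ(I2,I3) = 0.50 × 1.61 × 1.30 = 1.0465
  σ(I2,I4) = 0.15 × 1.61 × 0.74 = 0.1787
  σ(I3,I4) = 0.50 × 1.30 × 0.74 = 0.4810
σ²_T = Σσ²ᵢ + 2·Σσ_ij = 5.8098 + 2 × 2.7547 = 11.3192
α = (4/3)·(1 − 5.8098/11.3192) = 0.65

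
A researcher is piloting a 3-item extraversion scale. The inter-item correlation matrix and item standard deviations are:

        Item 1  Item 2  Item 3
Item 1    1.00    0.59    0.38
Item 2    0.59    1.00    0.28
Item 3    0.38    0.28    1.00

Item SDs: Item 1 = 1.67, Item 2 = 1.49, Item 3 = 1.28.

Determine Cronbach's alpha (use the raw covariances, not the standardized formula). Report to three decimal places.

Σσ²ᵢ = 1.67² + 1.49² + 1.28² = 6.6474
Covariances σ_ij = r_ij · s_i · s_j:
  σ(Item 1,Item 2) = 0.59 × 1.67 × 1.49 = 1.4681
  σ(Item 1,Item 3) = 0.38 × 1.67 × 1.28 = 0.8123
  σ(Item 2,Item 3) = 0.28 × 1.49 × 1.28 = 0.5340
σ²_T = Σσ²ᵢ + 2·Σσ_ij = 6.6474 + 2 × 2.8144 = 12.2762
α = (3/2)·(1 − 6.6474/12.2762) = 0.688

Cronbach's alpha = 0.688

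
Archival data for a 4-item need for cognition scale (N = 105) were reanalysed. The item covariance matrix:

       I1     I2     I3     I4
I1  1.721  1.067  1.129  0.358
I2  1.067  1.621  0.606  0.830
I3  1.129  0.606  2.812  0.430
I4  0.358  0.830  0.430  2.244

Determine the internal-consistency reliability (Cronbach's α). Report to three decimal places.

α = 0.684

Σσ²ᵢ = 1.721 + 1.621 + 2.812 + 2.244 = 8.398
Sum of the distinct covariances = 4.420
σ²_total = 8.398 + 2 × 4.420 = 17.238
α = (k/(k−1))·(1 − Σσ²ᵢ/σ²_total) = (4/3)·(1 − 8.398/17.238) = 0.684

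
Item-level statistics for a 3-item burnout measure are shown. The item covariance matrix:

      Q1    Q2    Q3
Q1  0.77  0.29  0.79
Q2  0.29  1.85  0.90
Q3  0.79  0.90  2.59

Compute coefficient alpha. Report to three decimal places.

α = 0.648

Σσ²ᵢ = 0.77 + 1.85 + 2.59 = 5.21
Sum of the distinct covariances = 1.98
σ²_total = 5.21 + 2 × 1.98 = 9.17
α = (k/(k−1))·(1 − Σσ²ᵢ/σ²_total) = (3/2)·(1 − 5.21/9.17) = 0.648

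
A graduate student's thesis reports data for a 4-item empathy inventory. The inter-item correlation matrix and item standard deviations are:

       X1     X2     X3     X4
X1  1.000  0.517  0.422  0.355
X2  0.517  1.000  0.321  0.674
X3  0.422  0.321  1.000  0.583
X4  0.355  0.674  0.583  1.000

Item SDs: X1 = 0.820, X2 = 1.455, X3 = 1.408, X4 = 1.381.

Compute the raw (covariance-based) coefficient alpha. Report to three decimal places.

coefficient alpha = 0.776

Σσ²ᵢ = 0.820² + 1.455² + 1.408² + 1.381² = 6.6791
Covariances σ_ij = r_ij · s_i · s_j:
  σ(X1,X2) = 0.517 × 0.820 × 1.455 = 0.6168
  σ(X1,X3) = 0.422 × 0.820 × 1.408 = 0.4872
  σ(X1,X4) = 0.355 × 0.820 × 1.381 = 0.4020
  σ(X2,X3) = 0.321 × 1.455 × 1.408 = 0.6576
  σ(X2,X4) = 0.674 × 1.455 × 1.381 = 1.3543
  σ(X3,X4) = 0.583 × 1.408 × 1.381 = 1.1336
σ²_T = Σσ²ᵢ + 2·Σσ_ij = 6.6791 + 2 × 4.6515 = 15.9821
α = (4/3)·(1 − 6.6791/15.9821) = 0.776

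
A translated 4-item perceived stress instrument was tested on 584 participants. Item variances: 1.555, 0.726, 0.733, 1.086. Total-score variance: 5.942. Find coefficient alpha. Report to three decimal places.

coefficient alpha = 0.413

Σσᵢ² = 1.555 + 0.726 + 0.733 + 1.086 = 4.100
α = (k/(k−1))·(1 − Σσᵢ²/total variance) = (4/3)·(1 − 4.100/5.942) = 0.413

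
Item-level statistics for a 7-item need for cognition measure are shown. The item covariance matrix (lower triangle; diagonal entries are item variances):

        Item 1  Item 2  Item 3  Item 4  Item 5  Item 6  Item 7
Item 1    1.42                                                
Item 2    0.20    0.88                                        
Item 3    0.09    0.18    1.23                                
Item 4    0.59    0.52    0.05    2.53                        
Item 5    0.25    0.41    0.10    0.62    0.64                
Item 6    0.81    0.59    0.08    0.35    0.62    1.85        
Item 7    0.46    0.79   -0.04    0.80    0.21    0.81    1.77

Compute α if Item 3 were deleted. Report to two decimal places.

α = 0.77

Remaining items: Item 1, Item 2, Item 4, Item 5, Item 6, Item 7 (k = 6).
Σσᵢ² = 1.42 + 0.88 + 2.53 + 0.64 + 1.85 + 1.77 = 9.09
Var(T) = 9.09 + 2 × 8.03 = 25.15
α (item deleted) = (6/5)·(1 − 9.09/25.15) = 0.77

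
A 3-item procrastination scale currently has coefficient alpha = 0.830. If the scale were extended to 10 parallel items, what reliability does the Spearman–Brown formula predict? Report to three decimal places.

predicted reliability = 0.942

Length factor m = 10/3 = 3.3333
α' = m·α / (1 + (m−1)·α)
   = 10/3 × 0.830 / (1 + (10/3 − 1) × 0.830)
   = 2.7667 / 2.9367 = 0.942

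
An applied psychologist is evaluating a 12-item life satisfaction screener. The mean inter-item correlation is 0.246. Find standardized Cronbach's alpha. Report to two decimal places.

Standardized α = k·r̄ / (1 + (k−1)·r̄) = 12 × 0.246 / (1 + 11 × 0.246)
  = 2.9520 / 3.7060 = 0.80

α = 0.80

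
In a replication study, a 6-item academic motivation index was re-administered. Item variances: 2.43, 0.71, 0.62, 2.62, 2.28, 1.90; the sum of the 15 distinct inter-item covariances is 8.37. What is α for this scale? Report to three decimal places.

Σσ²ᵢ = 2.43 + 0.71 + 0.62 + 2.62 + 2.28 + 1.90 = 10.56
Sum of distinct covariances = 8.37
Var(T) = Σσ²ᵢ + 2·Σcov = 10.56 + 2 × 8.37 = 27.30
α = (6/5)·(1 − 10.56/27.30) = 0.736

α = 0.736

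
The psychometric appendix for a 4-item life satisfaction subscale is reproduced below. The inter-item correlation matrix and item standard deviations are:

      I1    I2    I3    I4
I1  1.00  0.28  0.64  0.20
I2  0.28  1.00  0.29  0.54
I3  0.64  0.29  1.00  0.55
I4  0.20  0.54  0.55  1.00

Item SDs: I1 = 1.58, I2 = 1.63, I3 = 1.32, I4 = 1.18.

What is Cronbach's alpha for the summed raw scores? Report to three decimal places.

Cronbach's alpha = 0.726

Σσ²ᵢ = 1.58² + 1.63² + 1.32² + 1.18² = 8.2881
Covariances σ_ij = r_ij · s_i · s_j:
  σ(I1,I2) = 0.28 × 1.58 × 1.63 = 0.7211
  σ(I1,I3) = 0.64 × 1.58 × 1.32 = 1.3348
  σ(I1,I4) = 0.20 × 1.58 × 1.18 = 0.3729
  σ(I2,I3) = 0.29 × 1.63 × 1.32 = 0.6240
  σ(I2,I4) = 0.54 × 1.63 × 1.18 = 1.0386
  σ(I3,I4) = 0.55 × 1.32 × 1.18 = 0.8567
σ²_T = Σσ²ᵢ + 2·Σσ_ij = 8.2881 + 2 × 4.9481 = 18.1843
α = (4/3)·(1 − 8.2881/18.1843) = 0.726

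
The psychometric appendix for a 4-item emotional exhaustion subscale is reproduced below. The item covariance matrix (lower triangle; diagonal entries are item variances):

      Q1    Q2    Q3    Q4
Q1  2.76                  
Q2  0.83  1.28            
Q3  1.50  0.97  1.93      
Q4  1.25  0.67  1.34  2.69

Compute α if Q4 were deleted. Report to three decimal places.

α = 0.788

Remaining items: Q1, Q2, Q3 (k = 3).
Σσ²ᵢ = 2.76 + 1.28 + 1.93 = 5.97
total variance = 5.97 + 2 × 3.30 = 12.57
α (item deleted) = (3/2)·(1 − 5.97/12.57) = 0.788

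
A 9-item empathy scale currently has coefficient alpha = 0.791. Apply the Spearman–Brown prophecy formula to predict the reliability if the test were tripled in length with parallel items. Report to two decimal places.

predicted reliability = 0.92

Length factor m = 3
α' = m·α / (1 + (m−1)·α)
   = 3 × 0.791 / (1 + (3 − 1) × 0.791)
   = 2.3730 / 2.5820 = 0.92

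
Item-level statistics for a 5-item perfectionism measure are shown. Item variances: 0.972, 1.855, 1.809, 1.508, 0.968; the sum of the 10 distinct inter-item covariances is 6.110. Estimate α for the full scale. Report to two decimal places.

α = 0.79

ΣVar(i) = 0.972 + 1.855 + 1.809 + 1.508 + 0.968 = 7.112
Sum of distinct covariances = 6.110
σ²_T = ΣVar(i) + 2·Σcov = 7.112 + 2 × 6.110 = 19.332
α = (5/4)·(1 − 7.112/19.332) = 0.79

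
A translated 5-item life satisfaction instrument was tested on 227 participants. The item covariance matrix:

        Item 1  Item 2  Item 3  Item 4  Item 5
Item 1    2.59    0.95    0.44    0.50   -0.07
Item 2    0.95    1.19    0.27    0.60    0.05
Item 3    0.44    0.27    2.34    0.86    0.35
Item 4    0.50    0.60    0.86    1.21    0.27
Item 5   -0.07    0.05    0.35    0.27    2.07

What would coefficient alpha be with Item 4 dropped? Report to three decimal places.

Remaining items: Item 1, Item 2, Item 3, Item 5 (k = 4).
Σσ²ᵢ = 2.59 + 1.19 + 2.34 + 2.07 = 8.19
σ²_T = 8.19 + 2 × 1.99 = 12.17
α (item deleted) = (4/3)·(1 − 8.19/12.17) = 0.436

α = 0.436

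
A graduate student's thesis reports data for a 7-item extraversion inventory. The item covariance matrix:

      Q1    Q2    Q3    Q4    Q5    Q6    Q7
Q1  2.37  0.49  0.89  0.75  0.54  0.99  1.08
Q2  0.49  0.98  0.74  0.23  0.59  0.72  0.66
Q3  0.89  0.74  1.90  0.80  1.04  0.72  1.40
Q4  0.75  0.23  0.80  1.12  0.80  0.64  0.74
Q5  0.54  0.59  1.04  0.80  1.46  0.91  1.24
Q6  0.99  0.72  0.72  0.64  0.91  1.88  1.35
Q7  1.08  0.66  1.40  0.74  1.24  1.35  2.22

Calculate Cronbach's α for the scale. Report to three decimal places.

α = 0.868

Σσᵢ² = 2.37 + 0.98 + 1.90 + 1.12 + 1.46 + 1.88 + 2.22 = 11.93
Sum of off-diagonal covariances = 17.32
total variance = 11.93 + 2 × 17.32 = 46.57
α = (k/(k−1))·(1 − Σσᵢ²/total variance) = (7/6)·(1 − 11.93/46.57) = 0.868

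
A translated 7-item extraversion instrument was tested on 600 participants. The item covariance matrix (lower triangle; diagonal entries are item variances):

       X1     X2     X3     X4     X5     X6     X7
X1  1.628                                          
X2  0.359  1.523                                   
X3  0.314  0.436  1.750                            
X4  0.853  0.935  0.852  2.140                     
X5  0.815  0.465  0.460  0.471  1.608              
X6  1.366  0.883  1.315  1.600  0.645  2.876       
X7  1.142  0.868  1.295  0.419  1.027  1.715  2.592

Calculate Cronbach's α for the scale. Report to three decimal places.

sum of item variances = 1.628 + 1.523 + 1.750 + 2.140 + 1.608 + 2.876 + 2.592 = 14.117
Σ_{i<j} σ_ij = 18.235
σ²_T = 14.117 + 2 × 18.235 = 50.587
α = (k/(k−1))·(1 − sum of item variances/σ²_T) = (7/6)·(1 − 14.117/50.587) = 0.841

Cronbach's α = 0.841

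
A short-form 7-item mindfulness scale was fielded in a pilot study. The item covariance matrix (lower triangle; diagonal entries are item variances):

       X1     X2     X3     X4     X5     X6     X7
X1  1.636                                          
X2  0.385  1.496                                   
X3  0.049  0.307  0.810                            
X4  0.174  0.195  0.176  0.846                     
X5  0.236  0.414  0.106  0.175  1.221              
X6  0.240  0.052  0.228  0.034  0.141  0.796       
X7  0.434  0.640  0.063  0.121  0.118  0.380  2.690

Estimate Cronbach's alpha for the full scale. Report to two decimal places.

Σσ²ᵢ = 1.636 + 1.496 + 0.810 + 0.846 + 1.221 + 0.796 + 2.690 = 9.495
Sum of off-diagonal covariances = 4.668
Var(T) = 9.495 + 2 × 4.668 = 18.831
α = (k/(k−1))·(1 − Σσ²ᵢ/Var(T)) = (7/6)·(1 − 9.495/18.831) = 0.58

α = 0.58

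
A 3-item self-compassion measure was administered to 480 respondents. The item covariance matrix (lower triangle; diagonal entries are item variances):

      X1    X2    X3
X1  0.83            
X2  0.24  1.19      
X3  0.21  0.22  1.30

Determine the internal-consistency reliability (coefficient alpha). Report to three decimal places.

Σσᵢ² = 0.83 + 1.19 + 1.30 = 3.32
Σ_{i<j} σ_ij = 0.67
σ²_total = 3.32 + 2 × 0.67 = 4.66
α = (k/(k−1))·(1 − Σσᵢ²/σ²_total) = (3/2)·(1 − 3.32/4.66) = 0.431

coefficient alpha = 0.431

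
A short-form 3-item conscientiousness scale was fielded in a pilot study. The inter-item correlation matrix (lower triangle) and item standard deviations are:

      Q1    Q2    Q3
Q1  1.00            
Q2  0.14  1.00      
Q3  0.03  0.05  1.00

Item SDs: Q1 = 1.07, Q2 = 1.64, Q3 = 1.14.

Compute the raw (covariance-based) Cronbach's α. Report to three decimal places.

α = 0.192

Σσ²ᵢ = 1.07² + 1.64² + 1.14² = 5.1341
Covariances σ_ij = r_ij · s_i · s_j:
  σ(Q1,Q2) = 0.14 × 1.07 × 1.64 = 0.2457
  σ(Q1,Q3) = 0.03 × 1.07 × 1.14 = 0.0366
  σ(Q2,Q3) = 0.05 × 1.64 × 1.14 = 0.0935
σ²_T = Σσ²ᵢ + 2·Σσ_ij = 5.1341 + 2 × 0.3758 = 5.8857
α = (3/2)·(1 − 5.1341/5.8857) = 0.192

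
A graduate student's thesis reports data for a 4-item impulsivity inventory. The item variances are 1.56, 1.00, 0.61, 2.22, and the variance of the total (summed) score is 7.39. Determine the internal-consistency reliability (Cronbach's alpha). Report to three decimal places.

Σσᵢ² = 1.56 + 1.00 + 0.61 + 2.22 = 5.39
α = (k/(k−1))·(1 − Σσᵢ²/σ²_total) = (4/3)·(1 − 5.39/7.39) = 0.361

α = 0.361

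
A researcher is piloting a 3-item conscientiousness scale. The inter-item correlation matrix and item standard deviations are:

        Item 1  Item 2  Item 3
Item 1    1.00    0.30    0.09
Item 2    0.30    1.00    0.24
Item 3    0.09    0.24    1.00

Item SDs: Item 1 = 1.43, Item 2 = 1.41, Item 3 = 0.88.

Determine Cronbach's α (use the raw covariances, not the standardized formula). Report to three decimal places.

Σσ²ᵢ = 1.43² + 1.41² + 0.88² = 4.8074
Covariances σ_ij = r_ij · s_i · s_j:
  σ(Item 1,Item 2) = 0.30 × 1.43 × 1.41 = 0.6049
  σ(Item 1,Item 3) = 0.09 × 1.43 × 0.88 = 0.1133
  σ(Item 2,Item 3) = 0.24 × 1.41 × 0.88 = 0.2978
σ²_T = Σσ²ᵢ + 2·Σσ_ij = 4.8074 + 2 × 1.0160 = 6.8394
α = (3/2)·(1 − 4.8074/6.8394) = 0.446

α = 0.446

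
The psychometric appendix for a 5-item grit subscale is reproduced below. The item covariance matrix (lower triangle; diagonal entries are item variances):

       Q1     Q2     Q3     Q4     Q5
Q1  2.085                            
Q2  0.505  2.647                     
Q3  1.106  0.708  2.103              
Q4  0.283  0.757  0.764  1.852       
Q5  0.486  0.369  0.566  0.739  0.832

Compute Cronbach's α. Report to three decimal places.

Cronbach's α = 0.711

sum of item variances = 2.085 + 2.647 + 2.103 + 1.852 + 0.832 = 9.519
Sum of the distinct covariances = 6.283
σ²_total = 9.519 + 2 × 6.283 = 22.085
α = (k/(k−1))·(1 − sum of item variances/σ²_total) = (5/4)·(1 − 9.519/22.085) = 0.711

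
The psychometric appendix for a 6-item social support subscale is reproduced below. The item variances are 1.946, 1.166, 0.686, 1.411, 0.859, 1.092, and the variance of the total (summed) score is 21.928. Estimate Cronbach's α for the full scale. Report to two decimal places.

Cronbach's α = 0.81

Σσ²ᵢ = 1.946 + 1.166 + 0.686 + 1.411 + 0.859 + 1.092 = 7.160
α = (k/(k−1))·(1 − Σσ²ᵢ/σ²_T) = (6/5)·(1 − 7.160/21.928) = 0.81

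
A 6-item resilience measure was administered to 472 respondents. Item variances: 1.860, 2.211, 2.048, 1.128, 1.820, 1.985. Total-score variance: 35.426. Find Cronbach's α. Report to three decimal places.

Σσ²ᵢ = 1.860 + 2.211 + 2.048 + 1.128 + 1.820 + 1.985 = 11.052
α = (k/(k−1))·(1 − Σσ²ᵢ/σ²_total) = (6/5)·(1 − 11.052/35.426) = 0.826

Cronbach's α = 0.826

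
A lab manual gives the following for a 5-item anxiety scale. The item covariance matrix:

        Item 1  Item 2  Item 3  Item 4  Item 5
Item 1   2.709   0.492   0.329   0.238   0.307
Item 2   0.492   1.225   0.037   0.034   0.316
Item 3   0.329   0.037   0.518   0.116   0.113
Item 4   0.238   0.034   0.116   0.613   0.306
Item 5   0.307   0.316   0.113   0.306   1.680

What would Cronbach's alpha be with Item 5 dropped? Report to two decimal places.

Remaining items: Item 1, Item 2, Item 3, Item 4 (k = 4).
sum of item variances = 2.709 + 1.225 + 0.518 + 0.613 = 5.065
Var(T) = 5.065 + 2 × 1.246 = 7.557
α (item deleted) = (4/3)·(1 − 5.065/7.557) = 0.44

Cronbach's alpha = 0.44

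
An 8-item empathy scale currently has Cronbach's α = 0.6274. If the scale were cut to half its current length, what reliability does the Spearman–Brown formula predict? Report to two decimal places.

predicted reliability = 0.46

Length factor m = 1/2
α' = m·α / (1 − (1−m)·α)
   = 1/2 × 0.6274 / (1 − (1 − 1/2) × 0.6274)
   = 0.3137 / 0.6863 = 0.46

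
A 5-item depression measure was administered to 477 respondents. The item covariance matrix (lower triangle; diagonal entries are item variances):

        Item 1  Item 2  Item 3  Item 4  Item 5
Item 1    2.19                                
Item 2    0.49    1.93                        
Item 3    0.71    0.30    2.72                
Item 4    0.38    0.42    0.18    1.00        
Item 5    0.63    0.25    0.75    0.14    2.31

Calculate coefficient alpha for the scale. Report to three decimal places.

α = 0.570

sum of item variances = 2.19 + 1.93 + 2.72 + 1.00 + 2.31 = 10.15
Σ_{i<j} σ_ij = 4.25
total variance = 10.15 + 2 × 4.25 = 18.65
α = (k/(k−1))·(1 − sum of item variances/total variance) = (5/4)·(1 − 10.15/18.65) = 0.570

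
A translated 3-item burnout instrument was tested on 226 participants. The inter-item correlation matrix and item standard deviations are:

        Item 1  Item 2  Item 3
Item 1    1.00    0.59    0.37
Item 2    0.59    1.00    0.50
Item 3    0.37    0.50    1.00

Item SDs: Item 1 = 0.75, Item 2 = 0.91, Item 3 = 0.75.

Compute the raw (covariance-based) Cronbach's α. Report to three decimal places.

Σσ²ᵢ = 0.75² + 0.91² + 0.75² = 1.9531
Covariances σ_ij = r_ij · s_i · s_j:
  σ(Item 1,Item 2) = 0.59 × 0.75 × 0.91 = 0.4027
  σ(Item 1,Item 3) = 0.37 × 0.75 × 0.75 = 0.2081
  σ(Item 2,Item 3) = 0.50 × 0.91 × 0.75 = 0.3412
σ²_T = Σσ²ᵢ + 2·Σσ_ij = 1.9531 + 2 × 0.9520 = 3.8571
α = (3/2)·(1 − 1.9531/3.8571) = 0.740

α = 0.740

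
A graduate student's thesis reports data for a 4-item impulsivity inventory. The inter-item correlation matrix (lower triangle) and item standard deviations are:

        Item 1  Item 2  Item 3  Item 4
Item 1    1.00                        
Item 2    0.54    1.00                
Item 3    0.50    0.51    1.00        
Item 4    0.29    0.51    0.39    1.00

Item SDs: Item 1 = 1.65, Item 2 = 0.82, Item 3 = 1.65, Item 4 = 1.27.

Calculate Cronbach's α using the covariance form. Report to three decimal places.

Σσ²ᵢ = 1.65² + 0.82² + 1.65² + 1.27² = 7.7303
Covariances σ_ij = r_ij · s_i · s_j:
  σ(Item 1,Item 2) = 0.54 × 1.65 × 0.82 = 0.7306
  σ(Item 1,Item 3) = 0.50 × 1.65 × 1.65 = 1.3612
  σ(Item 1,Item 4) = 0.29 × 1.65 × 1.27 = 0.6077
  σ(Item 2,Item 3) = 0.51 × 0.82 × 1.65 = 0.6900
  σ(Item 2,Item 4) = 0.51 × 0.82 × 1.27 = 0.5311
  σ(Item 3,Item 4) = 0.39 × 1.65 × 1.27 = 0.8172
σ²_T = Σσ²ᵢ + 2·Σσ_ij = 7.7303 + 2 × 4.7378 = 17.2059
α = (4/3)·(1 − 7.7303/17.2059) = 0.734

α = 0.734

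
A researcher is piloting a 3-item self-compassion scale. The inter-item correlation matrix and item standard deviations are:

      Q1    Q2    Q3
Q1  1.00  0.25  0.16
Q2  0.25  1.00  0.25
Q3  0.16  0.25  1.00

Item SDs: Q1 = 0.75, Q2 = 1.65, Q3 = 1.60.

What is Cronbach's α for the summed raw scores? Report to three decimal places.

Cronbach's α = 0.427

Σσ²ᵢ = 0.75² + 1.65² + 1.60² = 5.8450
Covariances σ_ij = r_ij · s_i · s_j:
  σ(Q1,Q2) = 0.25 × 0.75 × 1.65 = 0.3094
  σ(Q1,Q3) = 0.16 × 0.75 × 1.60 = 0.1920
  σ(Q2,Q3) = 0.25 × 1.65 × 1.60 = 0.6600
σ²_T = Σσ²ᵢ + 2·Σσ_ij = 5.8450 + 2 × 1.1614 = 8.1678
α = (3/2)·(1 − 5.8450/8.1678) = 0.427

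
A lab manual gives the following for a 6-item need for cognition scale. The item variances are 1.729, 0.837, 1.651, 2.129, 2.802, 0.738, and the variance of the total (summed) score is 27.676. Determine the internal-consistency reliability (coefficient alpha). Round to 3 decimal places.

Σσᵢ² = 1.729 + 0.837 + 1.651 + 2.129 + 2.802 + 0.738 = 9.886
α = (k/(k−1))·(1 − Σσᵢ²/σ²_total) = (6/5)·(1 − 9.886/27.676) = 0.771

coefficient alpha = 0.771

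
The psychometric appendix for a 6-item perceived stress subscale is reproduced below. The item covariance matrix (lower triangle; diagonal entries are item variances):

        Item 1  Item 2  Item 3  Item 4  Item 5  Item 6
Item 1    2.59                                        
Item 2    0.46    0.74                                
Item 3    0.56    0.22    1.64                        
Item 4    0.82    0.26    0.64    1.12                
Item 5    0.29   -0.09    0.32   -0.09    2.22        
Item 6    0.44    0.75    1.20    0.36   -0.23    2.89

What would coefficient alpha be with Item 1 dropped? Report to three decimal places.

α = 0.546

Remaining items: Item 2, Item 3, Item 4, Item 5, Item 6 (k = 5).
Σσᵢ² = 0.74 + 1.64 + 1.12 + 2.22 + 2.89 = 8.61
σ²_T = 8.61 + 2 × 3.34 = 15.29
α (item deleted) = (5/4)·(1 − 8.61/15.29) = 0.546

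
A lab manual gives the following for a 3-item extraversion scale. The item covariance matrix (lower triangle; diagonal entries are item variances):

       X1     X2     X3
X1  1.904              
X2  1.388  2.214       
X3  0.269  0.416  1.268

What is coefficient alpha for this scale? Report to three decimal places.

α = 0.652

sum of item variances = 1.904 + 2.214 + 1.268 = 5.386
Σ_{i<j} σ_ij = 2.073
total variance = 5.386 + 2 × 2.073 = 9.532
α = (k/(k−1))·(1 − sum of item variances/total variance) = (3/2)·(1 − 5.386/9.532) = 0.652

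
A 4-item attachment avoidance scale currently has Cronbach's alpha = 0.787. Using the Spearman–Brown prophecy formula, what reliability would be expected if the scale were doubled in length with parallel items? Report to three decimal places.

predicted reliability = 0.881

Length factor m = 2
α' = m·α / (1 + (m−1)·α)
   = 2 × 0.787 / (1 + (2 − 1) × 0.787)
   = 1.5740 / 1.7870 = 0.881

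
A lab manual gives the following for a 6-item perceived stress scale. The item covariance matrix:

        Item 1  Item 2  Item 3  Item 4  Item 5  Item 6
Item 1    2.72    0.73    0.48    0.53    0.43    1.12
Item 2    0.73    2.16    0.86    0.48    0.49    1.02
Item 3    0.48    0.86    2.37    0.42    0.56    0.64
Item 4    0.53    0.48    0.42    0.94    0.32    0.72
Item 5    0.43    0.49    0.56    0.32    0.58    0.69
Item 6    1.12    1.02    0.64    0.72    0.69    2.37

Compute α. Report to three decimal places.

α = 0.756

ΣVar(i) = 2.72 + 2.16 + 2.37 + 0.94 + 0.58 + 2.37 = 11.14
Σ_{i<j} σ_ij = 9.49
Var(T) = 11.14 + 2 × 9.49 = 30.12
α = (k/(k−1))·(1 − ΣVar(i)/Var(T)) = (6/5)·(1 − 11.14/30.12) = 0.756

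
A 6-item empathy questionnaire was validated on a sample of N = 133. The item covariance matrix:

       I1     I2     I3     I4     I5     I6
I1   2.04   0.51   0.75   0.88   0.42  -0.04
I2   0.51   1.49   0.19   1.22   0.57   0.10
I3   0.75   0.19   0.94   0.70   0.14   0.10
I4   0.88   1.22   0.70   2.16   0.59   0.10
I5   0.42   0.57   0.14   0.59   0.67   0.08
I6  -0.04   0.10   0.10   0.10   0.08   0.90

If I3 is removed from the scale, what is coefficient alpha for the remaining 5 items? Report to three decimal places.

Remaining items: I1, I2, I4, I5, I6 (k = 5).
sum of item variances = 2.04 + 1.49 + 2.16 + 0.67 + 0.90 = 7.26
σ²_total = 7.26 + 2 × 4.43 = 16.12
α (item deleted) = (5/4)·(1 − 7.26/16.12) = 0.687

coefficient alpha = 0.687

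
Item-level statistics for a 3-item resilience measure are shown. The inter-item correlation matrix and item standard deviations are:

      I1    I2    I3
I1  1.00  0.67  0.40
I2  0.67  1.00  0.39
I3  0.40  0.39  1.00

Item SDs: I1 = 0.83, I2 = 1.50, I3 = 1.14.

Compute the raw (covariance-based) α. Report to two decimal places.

Σσ²ᵢ = 0.83² + 1.50² + 1.14² = 4.2385
Covariances σ_ij = r_ij · s_i · s_j:
  σ(I1,I2) = 0.67 × 0.83 × 1.50 = 0.8342
  σ(I1,I3) = 0.40 × 0.83 × 1.14 = 0.3785
  σ(I2,I3) = 0.39 × 1.50 × 1.14 = 0.6669
σ²_T = Σσ²ᵢ + 2·Σσ_ij = 4.2385 + 2 × 1.8796 = 7.9977
α = (3/2)·(1 − 4.2385/7.9977) = 0.71

α = 0.71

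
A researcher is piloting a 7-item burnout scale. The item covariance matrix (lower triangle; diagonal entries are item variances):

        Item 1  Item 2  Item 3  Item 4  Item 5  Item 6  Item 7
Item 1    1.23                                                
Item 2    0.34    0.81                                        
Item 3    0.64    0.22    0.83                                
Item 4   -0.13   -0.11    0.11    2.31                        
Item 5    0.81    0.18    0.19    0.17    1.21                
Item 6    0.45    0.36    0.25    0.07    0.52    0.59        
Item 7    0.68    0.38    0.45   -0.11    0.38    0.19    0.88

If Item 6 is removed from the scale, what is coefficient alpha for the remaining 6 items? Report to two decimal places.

Remaining items: Item 1, Item 2, Item 3, Item 4, Item 5, Item 7 (k = 6).
sum of item variances = 1.23 + 0.81 + 0.83 + 2.31 + 1.21 + 0.88 = 7.27
Var(T) = 7.27 + 2 × 4.20 = 15.67
α (item deleted) = (6/5)·(1 − 7.27/15.67) = 0.64

α = 0.64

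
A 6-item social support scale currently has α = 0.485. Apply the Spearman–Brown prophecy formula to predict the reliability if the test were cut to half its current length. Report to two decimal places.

predicted reliability = 0.32

Length factor m = 1/2
α' = m·α / (1 − (1−m)·α)
   = 1/2 × 0.485 / (1 − (1 − 1/2) × 0.485)
   = 0.2425 / 0.7575 = 0.32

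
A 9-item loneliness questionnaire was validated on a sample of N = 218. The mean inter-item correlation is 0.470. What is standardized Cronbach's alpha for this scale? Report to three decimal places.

Standardized α = k·r̄ / (1 + (k−1)·r̄) = 9 × 0.470 / (1 + 8 × 0.470)
  = 4.2300 / 4.7600 = 0.889

α = 0.889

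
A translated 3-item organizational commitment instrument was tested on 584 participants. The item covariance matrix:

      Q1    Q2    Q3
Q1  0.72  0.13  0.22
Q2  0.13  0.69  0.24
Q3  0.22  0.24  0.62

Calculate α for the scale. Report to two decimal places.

α = 0.55

Σσ²ᵢ = 0.72 + 0.69 + 0.62 = 2.03
Sum of off-diagonal covariances = 0.59
total variance = 2.03 + 2 × 0.59 = 3.21
α = (k/(k−1))·(1 − Σσ²ᵢ/total variance) = (3/2)·(1 − 2.03/3.21) = 0.55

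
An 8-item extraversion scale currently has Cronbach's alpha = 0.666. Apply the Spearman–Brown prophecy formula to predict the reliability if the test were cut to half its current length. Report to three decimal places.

predicted reliability = 0.499

Length factor m = 1/2
α' = m·α / (1 − (1−m)·α)
   = 1/2 × 0.666 / (1 − (1 − 1/2) × 0.666)
   = 0.3330 / 0.6670 = 0.499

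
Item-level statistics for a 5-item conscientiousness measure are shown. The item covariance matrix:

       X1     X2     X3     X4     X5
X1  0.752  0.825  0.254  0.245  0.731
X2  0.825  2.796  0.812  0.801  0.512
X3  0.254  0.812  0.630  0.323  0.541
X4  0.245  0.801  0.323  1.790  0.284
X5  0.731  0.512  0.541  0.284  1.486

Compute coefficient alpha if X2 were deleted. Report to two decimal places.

α = 0.67

Remaining items: X1, X3, X4, X5 (k = 4).
ΣVar(i) = 0.752 + 0.630 + 1.790 + 1.486 = 4.658
σ²_total = 4.658 + 2 × 2.378 = 9.414
α (item deleted) = (4/3)·(1 − 4.658/9.414) = 0.67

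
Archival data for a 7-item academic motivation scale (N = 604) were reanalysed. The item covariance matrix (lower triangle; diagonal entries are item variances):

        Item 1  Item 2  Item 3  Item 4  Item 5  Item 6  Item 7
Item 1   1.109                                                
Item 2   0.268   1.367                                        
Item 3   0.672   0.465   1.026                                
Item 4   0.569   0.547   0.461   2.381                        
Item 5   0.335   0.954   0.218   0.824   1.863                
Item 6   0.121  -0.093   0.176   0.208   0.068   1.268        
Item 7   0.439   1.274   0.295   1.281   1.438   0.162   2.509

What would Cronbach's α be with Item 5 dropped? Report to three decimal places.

Remaining items: Item 1, Item 2, Item 3, Item 4, Item 6, Item 7 (k = 6).
sum of item variances = 1.109 + 1.367 + 1.026 + 2.381 + 1.268 + 2.509 = 9.660
Var(T) = 9.660 + 2 × 6.845 = 23.350
α (item deleted) = (6/5)·(1 − 9.660/23.350) = 0.704

α = 0.704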